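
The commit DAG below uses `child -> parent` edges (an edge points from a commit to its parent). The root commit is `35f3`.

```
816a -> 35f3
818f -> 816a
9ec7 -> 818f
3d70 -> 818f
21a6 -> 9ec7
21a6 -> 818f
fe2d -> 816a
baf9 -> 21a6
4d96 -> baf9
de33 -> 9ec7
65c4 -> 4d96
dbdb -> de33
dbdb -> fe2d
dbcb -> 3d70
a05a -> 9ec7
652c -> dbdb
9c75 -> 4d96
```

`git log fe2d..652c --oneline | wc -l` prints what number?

5

Reachable from 652c: {35f3, 652c, 816a, 818f, 9ec7, dbdb, de33, fe2d}.
Reachable from fe2d: {35f3, 816a, fe2d}.
In 652c's history but not fe2d's: {652c, 818f, 9ec7, dbdb, de33} — 5 commits.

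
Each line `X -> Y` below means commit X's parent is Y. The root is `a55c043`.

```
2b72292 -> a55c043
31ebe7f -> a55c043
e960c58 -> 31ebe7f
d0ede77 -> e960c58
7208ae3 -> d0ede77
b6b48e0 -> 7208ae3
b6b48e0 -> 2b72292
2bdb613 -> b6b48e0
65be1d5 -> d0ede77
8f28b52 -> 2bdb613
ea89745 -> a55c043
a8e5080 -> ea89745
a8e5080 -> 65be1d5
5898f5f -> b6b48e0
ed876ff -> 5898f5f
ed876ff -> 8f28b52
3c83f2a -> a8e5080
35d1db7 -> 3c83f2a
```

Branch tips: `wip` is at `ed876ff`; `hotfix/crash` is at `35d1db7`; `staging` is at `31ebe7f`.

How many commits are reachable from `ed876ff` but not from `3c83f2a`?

Reachable from ed876ff: {2b72292, 2bdb613, 31ebe7f, 5898f5f, 7208ae3, 8f28b52, a55c043, b6b48e0, d0ede77, e960c58, ed876ff}.
Reachable from 3c83f2a: {31ebe7f, 3c83f2a, 65be1d5, a55c043, a8e5080, d0ede77, e960c58, ea89745}.
In ed876ff's history but not 3c83f2a's: {2b72292, 2bdb613, 5898f5f, 7208ae3, 8f28b52, b6b48e0, ed876ff} — 7 commits.

7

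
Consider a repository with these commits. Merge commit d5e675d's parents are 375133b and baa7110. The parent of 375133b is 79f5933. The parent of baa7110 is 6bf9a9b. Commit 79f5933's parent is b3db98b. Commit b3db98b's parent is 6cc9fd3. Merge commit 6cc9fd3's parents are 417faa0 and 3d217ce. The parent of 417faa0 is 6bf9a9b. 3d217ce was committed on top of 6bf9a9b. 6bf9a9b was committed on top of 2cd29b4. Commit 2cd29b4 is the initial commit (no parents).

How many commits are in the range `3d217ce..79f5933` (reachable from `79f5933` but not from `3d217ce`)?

Reachable from 79f5933: {2cd29b4, 3d217ce, 417faa0, 6bf9a9b, 6cc9fd3, 79f5933, b3db98b}.
Reachable from 3d217ce: {2cd29b4, 3d217ce, 6bf9a9b}.
In 79f5933's history but not 3d217ce's: {417faa0, 6cc9fd3, 79f5933, b3db98b} — 4 commits.

4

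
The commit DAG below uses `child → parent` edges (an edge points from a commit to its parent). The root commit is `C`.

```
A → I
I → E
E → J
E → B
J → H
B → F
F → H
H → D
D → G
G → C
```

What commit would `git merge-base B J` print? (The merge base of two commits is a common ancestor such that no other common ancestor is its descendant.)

H

Ancestors of B: {B, C, D, F, G, H}.
Ancestors of J: {C, D, G, H, J}.
Common ancestors: {C, D, G, H}.
Among these, H is not an ancestor of any other common ancestor — it is the merge base.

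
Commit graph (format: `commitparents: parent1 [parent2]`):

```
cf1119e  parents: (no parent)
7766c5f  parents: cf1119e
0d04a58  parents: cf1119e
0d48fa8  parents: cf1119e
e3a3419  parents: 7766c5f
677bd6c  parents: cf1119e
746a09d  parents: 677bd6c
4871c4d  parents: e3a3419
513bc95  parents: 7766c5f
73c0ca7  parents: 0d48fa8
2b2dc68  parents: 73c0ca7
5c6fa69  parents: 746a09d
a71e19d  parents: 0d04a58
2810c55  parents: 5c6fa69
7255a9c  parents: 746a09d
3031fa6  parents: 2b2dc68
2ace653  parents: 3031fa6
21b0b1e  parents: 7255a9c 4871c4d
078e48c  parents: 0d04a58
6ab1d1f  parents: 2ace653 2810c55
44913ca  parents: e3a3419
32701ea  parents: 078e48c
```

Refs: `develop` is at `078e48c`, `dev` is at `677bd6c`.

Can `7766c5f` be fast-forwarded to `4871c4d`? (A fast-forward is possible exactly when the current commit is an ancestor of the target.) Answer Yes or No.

A fast-forward from 7766c5f to 4871c4d is possible iff 7766c5f is an ancestor of 4871c4d.
Ancestors of 4871c4d: {4871c4d, 7766c5f, cf1119e, e3a3419}.
7766c5f is among them, so fast-forward is possible.

Yes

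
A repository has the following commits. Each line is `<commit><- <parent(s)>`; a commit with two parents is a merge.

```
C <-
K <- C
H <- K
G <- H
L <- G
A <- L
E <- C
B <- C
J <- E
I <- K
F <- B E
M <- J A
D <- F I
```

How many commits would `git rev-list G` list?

Walking parent pointers from G: reachable set = {C, G, H, K}.
That is 4 commits.

4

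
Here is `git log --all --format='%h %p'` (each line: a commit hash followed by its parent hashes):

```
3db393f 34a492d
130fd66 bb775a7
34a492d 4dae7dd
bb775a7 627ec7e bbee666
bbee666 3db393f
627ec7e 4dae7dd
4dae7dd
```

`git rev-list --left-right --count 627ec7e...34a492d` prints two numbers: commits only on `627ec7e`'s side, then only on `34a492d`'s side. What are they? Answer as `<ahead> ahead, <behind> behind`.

1 ahead, 1 behind

Reachable from 627ec7e: {4dae7dd, 627ec7e}.
Reachable from 34a492d: {34a492d, 4dae7dd}.
Only in 627ec7e's history (ahead): {627ec7e} — 1.
Only in 34a492d's history (behind): {34a492d} — 1.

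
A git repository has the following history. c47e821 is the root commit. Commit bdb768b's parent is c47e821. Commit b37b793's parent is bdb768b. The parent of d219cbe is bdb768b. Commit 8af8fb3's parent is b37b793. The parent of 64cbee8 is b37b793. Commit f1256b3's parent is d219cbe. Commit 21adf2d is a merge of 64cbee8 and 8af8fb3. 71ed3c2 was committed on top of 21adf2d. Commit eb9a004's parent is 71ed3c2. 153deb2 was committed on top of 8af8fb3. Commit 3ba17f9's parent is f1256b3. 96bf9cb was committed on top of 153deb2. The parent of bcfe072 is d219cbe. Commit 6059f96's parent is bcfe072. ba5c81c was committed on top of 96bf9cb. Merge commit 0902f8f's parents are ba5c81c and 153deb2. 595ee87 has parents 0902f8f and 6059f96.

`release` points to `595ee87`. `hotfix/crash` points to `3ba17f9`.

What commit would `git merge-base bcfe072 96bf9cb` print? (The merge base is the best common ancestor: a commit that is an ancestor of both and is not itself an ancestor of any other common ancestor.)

Ancestors of bcfe072: {bcfe072, bdb768b, c47e821, d219cbe}.
Ancestors of 96bf9cb: {153deb2, 8af8fb3, 96bf9cb, b37b793, bdb768b, c47e821}.
Common ancestors: {bdb768b, c47e821}.
Among these, bdb768b is not an ancestor of any other common ancestor — it is the merge base.

bdb768b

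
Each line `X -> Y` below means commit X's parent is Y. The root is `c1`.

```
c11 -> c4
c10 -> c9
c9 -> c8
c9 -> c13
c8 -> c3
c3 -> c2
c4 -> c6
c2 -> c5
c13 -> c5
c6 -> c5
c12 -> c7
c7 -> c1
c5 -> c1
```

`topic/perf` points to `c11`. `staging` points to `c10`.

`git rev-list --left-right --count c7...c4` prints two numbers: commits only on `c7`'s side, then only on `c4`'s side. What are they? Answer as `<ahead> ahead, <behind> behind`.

1 ahead, 3 behind

Reachable from c7: {c1, c7}.
Reachable from c4: {c1, c4, c5, c6}.
Only in c7's history (ahead): {c7} — 1.
Only in c4's history (behind): {c4, c5, c6} — 3.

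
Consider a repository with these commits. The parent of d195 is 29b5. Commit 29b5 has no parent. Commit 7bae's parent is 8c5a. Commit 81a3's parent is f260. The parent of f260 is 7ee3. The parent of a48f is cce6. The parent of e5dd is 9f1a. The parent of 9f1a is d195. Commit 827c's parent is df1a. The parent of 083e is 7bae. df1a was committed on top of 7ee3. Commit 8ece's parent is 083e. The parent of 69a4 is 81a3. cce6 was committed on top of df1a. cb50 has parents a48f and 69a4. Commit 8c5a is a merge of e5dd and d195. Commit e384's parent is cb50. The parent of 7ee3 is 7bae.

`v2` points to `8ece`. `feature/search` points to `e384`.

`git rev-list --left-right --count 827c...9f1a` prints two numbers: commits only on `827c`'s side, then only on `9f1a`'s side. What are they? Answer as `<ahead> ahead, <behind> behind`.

6 ahead, 0 behind

Reachable from 827c: {29b5, 7bae, 7ee3, 827c, 8c5a, 9f1a, d195, df1a, e5dd}.
Reachable from 9f1a: {29b5, 9f1a, d195}.
Only in 827c's history (ahead): {7bae, 7ee3, 827c, 8c5a, df1a, e5dd} — 6.
Only in 9f1a's history (behind): {} — 0.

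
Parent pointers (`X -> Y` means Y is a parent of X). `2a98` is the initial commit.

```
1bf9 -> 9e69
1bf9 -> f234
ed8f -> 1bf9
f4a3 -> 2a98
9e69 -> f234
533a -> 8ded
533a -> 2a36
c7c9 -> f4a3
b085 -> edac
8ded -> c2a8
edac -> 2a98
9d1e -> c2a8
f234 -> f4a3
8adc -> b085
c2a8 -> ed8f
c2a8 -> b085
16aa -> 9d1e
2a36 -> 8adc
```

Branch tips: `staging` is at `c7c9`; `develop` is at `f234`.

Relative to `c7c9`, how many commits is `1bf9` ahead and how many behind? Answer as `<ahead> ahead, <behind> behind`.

Reachable from 1bf9: {1bf9, 2a98, 9e69, f234, f4a3}.
Reachable from c7c9: {2a98, c7c9, f4a3}.
Only in 1bf9's history (ahead): {1bf9, 9e69, f234} — 3.
Only in c7c9's history (behind): {c7c9} — 1.

3 ahead, 1 behind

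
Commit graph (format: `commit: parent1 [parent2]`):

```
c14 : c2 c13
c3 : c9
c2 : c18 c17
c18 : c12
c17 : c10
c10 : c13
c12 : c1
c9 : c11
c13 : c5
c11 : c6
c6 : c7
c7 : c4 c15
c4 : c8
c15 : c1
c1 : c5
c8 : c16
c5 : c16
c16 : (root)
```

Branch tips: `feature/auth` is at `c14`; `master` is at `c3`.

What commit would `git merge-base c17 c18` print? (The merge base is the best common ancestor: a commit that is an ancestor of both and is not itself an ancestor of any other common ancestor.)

c5

Ancestors of c17: {c10, c13, c16, c17, c5}.
Ancestors of c18: {c1, c12, c16, c18, c5}.
Common ancestors: {c16, c5}.
Among these, c5 is not an ancestor of any other common ancestor — it is the merge base.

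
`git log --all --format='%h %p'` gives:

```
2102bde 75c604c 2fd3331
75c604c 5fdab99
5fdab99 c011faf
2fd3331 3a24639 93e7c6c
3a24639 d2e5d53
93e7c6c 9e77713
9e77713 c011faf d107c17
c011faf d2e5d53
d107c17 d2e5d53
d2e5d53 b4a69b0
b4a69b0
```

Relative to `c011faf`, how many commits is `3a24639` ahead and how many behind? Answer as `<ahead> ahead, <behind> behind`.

Reachable from 3a24639: {3a24639, b4a69b0, d2e5d53}.
Reachable from c011faf: {b4a69b0, c011faf, d2e5d53}.
Only in 3a24639's history (ahead): {3a24639} — 1.
Only in c011faf's history (behind): {c011faf} — 1.

1 ahead, 1 behind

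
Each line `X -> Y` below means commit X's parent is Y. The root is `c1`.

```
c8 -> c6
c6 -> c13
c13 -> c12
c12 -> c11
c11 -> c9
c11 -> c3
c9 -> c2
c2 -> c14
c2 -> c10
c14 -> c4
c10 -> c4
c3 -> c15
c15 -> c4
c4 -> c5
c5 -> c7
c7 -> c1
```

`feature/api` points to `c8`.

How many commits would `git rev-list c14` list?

Walking parent pointers from c14: reachable set = {c1, c14, c4, c5, c7}.
That is 5 commits.

5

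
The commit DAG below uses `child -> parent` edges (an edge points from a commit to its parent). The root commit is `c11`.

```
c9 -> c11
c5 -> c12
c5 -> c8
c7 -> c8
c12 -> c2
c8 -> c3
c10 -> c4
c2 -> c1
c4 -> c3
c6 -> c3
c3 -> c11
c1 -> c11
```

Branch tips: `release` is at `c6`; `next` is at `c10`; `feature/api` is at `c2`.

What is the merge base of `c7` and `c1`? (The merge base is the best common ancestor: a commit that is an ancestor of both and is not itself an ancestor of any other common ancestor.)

Ancestors of c7: {c11, c3, c7, c8}.
Ancestors of c1: {c1, c11}.
Common ancestors: {c11}.
The only common ancestor is c11, so it is the merge base.

c11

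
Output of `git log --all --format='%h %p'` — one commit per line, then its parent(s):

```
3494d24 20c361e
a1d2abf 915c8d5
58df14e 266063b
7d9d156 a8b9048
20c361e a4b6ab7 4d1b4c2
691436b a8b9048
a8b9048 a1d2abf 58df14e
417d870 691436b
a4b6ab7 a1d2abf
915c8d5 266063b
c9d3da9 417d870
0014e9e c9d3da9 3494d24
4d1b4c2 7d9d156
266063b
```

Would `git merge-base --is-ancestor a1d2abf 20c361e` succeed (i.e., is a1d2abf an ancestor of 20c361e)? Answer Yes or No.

Yes

Ancestors of 20c361e (commits reachable by following parents): {20c361e, 266063b, 4d1b4c2, 58df14e, 7d9d156, 915c8d5, a1d2abf, a4b6ab7, a8b9048}.
a1d2abf is in that set, so it is an ancestor of 20c361e.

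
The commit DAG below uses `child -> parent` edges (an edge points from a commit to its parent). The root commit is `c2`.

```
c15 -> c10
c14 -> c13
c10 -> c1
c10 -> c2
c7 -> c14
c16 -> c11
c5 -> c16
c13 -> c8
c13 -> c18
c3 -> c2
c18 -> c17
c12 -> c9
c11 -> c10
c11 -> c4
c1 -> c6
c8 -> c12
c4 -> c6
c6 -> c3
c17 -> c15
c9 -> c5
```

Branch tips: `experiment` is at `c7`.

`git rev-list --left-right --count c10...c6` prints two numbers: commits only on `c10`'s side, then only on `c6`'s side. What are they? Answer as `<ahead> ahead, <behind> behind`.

Reachable from c10: {c1, c10, c2, c3, c6}.
Reachable from c6: {c2, c3, c6}.
Only in c10's history (ahead): {c1, c10} — 2.
Only in c6's history (behind): {} — 0.

2 ahead, 0 behind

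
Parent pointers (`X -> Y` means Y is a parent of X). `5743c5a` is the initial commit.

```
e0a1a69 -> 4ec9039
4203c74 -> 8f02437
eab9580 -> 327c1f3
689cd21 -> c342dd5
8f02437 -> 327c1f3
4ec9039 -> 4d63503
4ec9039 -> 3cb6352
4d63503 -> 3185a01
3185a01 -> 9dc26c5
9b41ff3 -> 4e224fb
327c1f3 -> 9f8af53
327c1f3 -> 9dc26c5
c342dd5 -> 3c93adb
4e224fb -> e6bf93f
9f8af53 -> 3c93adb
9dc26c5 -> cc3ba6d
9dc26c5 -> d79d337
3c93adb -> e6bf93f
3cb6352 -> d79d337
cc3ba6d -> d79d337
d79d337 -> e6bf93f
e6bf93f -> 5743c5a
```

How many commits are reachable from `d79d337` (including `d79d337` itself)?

3

Walking parent pointers from d79d337: reachable set = {5743c5a, d79d337, e6bf93f}.
That is 3 commits.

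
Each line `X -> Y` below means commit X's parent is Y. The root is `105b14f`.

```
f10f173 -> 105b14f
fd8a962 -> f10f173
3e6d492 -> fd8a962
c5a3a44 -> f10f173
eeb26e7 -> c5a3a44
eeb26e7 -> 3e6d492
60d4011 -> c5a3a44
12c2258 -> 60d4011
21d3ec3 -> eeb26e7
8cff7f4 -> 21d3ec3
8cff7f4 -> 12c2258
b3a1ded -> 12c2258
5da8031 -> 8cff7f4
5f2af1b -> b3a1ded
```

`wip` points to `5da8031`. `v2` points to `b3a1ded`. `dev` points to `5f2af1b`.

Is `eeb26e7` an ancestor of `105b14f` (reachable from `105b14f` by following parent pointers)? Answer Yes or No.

No

Ancestors of 105b14f: {105b14f}.
eeb26e7 is not in that set, so it is not an ancestor of 105b14f.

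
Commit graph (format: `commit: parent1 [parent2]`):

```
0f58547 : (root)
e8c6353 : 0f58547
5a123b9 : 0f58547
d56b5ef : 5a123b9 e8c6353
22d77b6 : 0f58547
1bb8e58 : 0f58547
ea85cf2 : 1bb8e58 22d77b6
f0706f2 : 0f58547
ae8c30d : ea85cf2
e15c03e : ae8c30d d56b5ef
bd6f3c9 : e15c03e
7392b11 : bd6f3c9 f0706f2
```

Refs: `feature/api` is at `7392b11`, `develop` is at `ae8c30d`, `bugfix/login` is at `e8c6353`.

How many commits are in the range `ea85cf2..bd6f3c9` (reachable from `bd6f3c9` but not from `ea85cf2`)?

6

Reachable from bd6f3c9: {0f58547, 1bb8e58, 22d77b6, 5a123b9, ae8c30d, bd6f3c9, d56b5ef, e15c03e, e8c6353, ea85cf2}.
Reachable from ea85cf2: {0f58547, 1bb8e58, 22d77b6, ea85cf2}.
In bd6f3c9's history but not ea85cf2's: {5a123b9, ae8c30d, bd6f3c9, d56b5ef, e15c03e, e8c6353} — 6 commits.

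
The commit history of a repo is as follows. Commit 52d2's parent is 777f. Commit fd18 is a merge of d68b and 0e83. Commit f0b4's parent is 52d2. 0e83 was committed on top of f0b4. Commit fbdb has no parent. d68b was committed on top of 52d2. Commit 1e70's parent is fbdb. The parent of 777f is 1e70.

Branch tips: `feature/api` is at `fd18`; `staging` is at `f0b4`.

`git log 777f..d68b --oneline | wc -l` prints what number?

Reachable from d68b: {1e70, 52d2, 777f, d68b, fbdb}.
Reachable from 777f: {1e70, 777f, fbdb}.
In d68b's history but not 777f's: {52d2, d68b} — 2 commits.

2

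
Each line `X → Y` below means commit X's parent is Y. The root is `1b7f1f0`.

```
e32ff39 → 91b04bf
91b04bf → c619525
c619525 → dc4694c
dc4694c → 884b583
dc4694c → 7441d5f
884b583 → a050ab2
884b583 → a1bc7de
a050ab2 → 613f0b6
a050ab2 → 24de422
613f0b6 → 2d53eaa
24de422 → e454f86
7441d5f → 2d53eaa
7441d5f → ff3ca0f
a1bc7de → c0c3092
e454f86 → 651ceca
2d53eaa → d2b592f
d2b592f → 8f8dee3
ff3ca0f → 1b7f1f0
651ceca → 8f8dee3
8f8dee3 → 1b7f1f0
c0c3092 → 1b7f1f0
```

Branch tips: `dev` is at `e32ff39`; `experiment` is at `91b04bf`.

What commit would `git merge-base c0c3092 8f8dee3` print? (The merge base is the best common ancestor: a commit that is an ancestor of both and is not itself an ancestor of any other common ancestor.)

Ancestors of c0c3092: {1b7f1f0, c0c3092}.
Ancestors of 8f8dee3: {1b7f1f0, 8f8dee3}.
Common ancestors: {1b7f1f0}.
The only common ancestor is 1b7f1f0, so it is the merge base.

1b7f1f0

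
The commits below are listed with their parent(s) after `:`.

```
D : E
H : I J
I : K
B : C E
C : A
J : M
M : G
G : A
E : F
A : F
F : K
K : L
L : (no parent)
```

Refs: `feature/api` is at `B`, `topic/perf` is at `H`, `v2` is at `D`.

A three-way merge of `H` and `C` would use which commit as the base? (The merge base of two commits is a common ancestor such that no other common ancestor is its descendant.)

Ancestors of H: {A, F, G, H, I, J, K, L, M}.
Ancestors of C: {A, C, F, K, L}.
Common ancestors: {A, F, K, L}.
Among these, A is not an ancestor of any other common ancestor — it is the merge base.

A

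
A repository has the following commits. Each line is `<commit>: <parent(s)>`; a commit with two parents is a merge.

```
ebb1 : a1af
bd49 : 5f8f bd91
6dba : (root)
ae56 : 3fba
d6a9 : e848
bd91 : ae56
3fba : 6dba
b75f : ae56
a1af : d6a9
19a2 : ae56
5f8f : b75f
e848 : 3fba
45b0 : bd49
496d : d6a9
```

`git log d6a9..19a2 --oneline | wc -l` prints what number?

Reachable from 19a2: {19a2, 3fba, 6dba, ae56}.
Reachable from d6a9: {3fba, 6dba, d6a9, e848}.
In 19a2's history but not d6a9's: {19a2, ae56} — 2 commits.

2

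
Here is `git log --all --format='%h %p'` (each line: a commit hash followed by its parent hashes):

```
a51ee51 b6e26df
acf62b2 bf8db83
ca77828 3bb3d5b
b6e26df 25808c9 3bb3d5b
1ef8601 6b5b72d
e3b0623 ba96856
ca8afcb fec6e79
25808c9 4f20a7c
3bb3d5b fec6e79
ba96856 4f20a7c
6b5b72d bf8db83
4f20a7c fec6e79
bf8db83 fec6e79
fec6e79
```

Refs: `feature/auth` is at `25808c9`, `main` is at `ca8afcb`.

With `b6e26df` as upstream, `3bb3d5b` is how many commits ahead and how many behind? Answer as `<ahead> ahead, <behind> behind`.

Reachable from 3bb3d5b: {3bb3d5b, fec6e79}.
Reachable from b6e26df: {25808c9, 3bb3d5b, 4f20a7c, b6e26df, fec6e79}.
Only in 3bb3d5b's history (ahead): {} — 0.
Only in b6e26df's history (behind): {25808c9, 4f20a7c, b6e26df} — 3.

0 ahead, 3 behind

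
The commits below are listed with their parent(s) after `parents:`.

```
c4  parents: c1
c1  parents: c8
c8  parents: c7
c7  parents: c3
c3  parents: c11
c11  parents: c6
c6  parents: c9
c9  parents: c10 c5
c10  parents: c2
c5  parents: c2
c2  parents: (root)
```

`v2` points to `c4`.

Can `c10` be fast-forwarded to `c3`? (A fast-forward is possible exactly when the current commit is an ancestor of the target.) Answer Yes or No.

A fast-forward from c10 to c3 is possible iff c10 is an ancestor of c3.
Ancestors of c3: {c10, c11, c2, c3, c5, c6, c9}.
c10 is among them, so fast-forward is possible.

Yes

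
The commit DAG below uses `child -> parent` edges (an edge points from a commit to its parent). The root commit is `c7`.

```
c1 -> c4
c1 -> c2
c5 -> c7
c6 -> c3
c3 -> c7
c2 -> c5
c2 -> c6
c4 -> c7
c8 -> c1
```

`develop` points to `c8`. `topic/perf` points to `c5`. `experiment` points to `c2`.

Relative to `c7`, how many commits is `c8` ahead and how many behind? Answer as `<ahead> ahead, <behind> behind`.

Reachable from c8: {c1, c2, c3, c4, c5, c6, c7, c8}.
Reachable from c7: {c7}.
Only in c8's history (ahead): {c1, c2, c3, c4, c5, c6, c8} — 7.
Only in c7's history (behind): {} — 0.

7 ahead, 0 behind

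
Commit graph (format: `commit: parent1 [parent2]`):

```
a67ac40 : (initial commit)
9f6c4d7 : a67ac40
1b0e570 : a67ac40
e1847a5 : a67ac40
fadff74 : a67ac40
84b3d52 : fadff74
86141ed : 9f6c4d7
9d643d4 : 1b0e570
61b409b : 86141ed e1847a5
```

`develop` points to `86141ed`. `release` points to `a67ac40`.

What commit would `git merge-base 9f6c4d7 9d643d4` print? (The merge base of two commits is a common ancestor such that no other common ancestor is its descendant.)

Ancestors of 9f6c4d7: {9f6c4d7, a67ac40}.
Ancestors of 9d643d4: {1b0e570, 9d643d4, a67ac40}.
Common ancestors: {a67ac40}.
The only common ancestor is a67ac40, so it is the merge base.

a67ac40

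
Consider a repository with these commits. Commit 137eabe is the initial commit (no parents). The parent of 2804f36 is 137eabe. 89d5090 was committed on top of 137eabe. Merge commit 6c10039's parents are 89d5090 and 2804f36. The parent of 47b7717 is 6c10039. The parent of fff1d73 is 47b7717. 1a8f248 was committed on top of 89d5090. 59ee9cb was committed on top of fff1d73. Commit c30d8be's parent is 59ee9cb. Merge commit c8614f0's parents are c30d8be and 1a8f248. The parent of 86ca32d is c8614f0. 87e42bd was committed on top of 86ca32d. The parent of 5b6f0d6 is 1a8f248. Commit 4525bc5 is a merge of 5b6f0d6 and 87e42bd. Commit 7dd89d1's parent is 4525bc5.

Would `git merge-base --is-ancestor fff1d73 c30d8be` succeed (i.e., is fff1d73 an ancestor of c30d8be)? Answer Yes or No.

Yes

Ancestors of c30d8be (commits reachable by following parents): {137eabe, 2804f36, 47b7717, 59ee9cb, 6c10039, 89d5090, c30d8be, fff1d73}.
fff1d73 is in that set, so it is an ancestor of c30d8be.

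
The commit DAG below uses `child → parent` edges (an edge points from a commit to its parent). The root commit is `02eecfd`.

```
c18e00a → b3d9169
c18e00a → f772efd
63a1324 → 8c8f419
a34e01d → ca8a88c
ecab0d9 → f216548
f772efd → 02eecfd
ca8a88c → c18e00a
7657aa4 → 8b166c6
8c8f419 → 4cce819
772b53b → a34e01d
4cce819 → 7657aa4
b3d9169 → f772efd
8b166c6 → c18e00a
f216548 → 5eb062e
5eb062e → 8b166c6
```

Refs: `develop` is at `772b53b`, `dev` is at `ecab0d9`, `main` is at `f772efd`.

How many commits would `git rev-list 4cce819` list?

7

Walking parent pointers from 4cce819: reachable set = {02eecfd, 4cce819, 7657aa4, 8b166c6, b3d9169, c18e00a, f772efd}.
That is 7 commits.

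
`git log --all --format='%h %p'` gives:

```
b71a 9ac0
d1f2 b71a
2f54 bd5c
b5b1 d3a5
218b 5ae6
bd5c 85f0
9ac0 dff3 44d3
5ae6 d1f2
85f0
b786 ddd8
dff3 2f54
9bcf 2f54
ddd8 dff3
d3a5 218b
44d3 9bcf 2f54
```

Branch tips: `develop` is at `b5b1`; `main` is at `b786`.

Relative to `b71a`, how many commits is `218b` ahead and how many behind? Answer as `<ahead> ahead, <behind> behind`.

Reachable from 218b: {218b, 2f54, 44d3, 5ae6, 85f0, 9ac0, 9bcf, b71a, bd5c, d1f2, dff3}.
Reachable from b71a: {2f54, 44d3, 85f0, 9ac0, 9bcf, b71a, bd5c, dff3}.
Only in 218b's history (ahead): {218b, 5ae6, d1f2} — 3.
Only in b71a's history (behind): {} — 0.

3 ahead, 0 behind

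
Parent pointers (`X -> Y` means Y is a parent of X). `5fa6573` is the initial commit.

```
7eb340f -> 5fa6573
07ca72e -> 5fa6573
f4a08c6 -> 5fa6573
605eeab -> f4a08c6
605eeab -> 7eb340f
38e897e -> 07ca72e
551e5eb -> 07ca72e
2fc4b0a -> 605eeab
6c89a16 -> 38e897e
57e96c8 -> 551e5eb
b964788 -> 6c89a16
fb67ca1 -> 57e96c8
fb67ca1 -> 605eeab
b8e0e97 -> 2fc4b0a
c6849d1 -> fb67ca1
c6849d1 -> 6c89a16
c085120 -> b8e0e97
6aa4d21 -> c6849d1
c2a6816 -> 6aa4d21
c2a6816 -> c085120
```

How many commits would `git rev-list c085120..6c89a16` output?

Reachable from 6c89a16: {07ca72e, 38e897e, 5fa6573, 6c89a16}.
Reachable from c085120: {2fc4b0a, 5fa6573, 605eeab, 7eb340f, b8e0e97, c085120, f4a08c6}.
In 6c89a16's history but not c085120's: {07ca72e, 38e897e, 6c89a16} — 3 commits.

3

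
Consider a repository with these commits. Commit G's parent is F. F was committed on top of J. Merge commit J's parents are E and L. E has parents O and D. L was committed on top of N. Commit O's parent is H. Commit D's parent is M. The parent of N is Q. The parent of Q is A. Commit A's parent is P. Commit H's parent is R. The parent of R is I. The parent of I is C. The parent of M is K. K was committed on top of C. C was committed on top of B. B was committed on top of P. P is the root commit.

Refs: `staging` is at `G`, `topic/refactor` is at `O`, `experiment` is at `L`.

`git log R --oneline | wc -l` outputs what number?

Walking parent pointers from R: reachable set = {B, C, I, P, R}.
That is 5 commits.

5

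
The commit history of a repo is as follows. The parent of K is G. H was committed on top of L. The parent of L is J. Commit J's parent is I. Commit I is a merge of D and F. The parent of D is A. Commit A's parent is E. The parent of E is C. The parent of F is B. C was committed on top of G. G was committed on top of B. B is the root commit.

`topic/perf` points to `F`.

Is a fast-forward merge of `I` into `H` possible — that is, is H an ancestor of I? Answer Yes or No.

No

A fast-forward from H to I is possible iff H is an ancestor of I.
Ancestors of I: {A, B, C, D, E, F, G, I}.
H is not among them, so fast-forward is not possible.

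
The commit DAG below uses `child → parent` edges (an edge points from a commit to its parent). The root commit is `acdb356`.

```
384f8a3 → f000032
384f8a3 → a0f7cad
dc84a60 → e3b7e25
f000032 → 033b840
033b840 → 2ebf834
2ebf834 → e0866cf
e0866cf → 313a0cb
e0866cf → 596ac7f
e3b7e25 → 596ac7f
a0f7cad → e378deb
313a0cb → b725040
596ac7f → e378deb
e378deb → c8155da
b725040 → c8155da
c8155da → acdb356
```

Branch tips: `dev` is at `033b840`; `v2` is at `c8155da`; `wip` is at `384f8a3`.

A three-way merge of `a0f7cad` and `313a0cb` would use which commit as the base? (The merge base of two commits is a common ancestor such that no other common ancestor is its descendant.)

Ancestors of a0f7cad: {a0f7cad, acdb356, c8155da, e378deb}.
Ancestors of 313a0cb: {313a0cb, acdb356, b725040, c8155da}.
Common ancestors: {acdb356, c8155da}.
Among these, c8155da is not an ancestor of any other common ancestor — it is the merge base.

c8155da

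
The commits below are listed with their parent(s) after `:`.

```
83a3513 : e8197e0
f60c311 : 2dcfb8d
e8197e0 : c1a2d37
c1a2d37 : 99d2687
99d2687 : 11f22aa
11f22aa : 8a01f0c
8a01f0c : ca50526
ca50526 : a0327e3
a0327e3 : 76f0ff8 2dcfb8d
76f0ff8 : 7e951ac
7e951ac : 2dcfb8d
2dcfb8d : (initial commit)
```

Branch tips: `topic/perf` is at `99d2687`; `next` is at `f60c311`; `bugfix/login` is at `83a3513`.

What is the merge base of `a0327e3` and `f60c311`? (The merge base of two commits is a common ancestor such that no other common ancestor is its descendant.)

Ancestors of a0327e3: {2dcfb8d, 76f0ff8, 7e951ac, a0327e3}.
Ancestors of f60c311: {2dcfb8d, f60c311}.
Common ancestors: {2dcfb8d}.
The only common ancestor is 2dcfb8d, so it is the merge base.

2dcfb8d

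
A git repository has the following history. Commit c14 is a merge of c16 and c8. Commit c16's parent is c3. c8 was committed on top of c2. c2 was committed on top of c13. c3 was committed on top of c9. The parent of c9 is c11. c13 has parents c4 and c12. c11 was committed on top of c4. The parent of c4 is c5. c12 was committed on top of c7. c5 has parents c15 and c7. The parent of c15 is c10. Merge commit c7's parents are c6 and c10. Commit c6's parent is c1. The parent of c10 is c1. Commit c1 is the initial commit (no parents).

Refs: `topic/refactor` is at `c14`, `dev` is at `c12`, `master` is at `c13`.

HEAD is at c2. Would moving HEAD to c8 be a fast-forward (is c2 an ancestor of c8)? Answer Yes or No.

Yes

A fast-forward from c2 to c8 is possible iff c2 is an ancestor of c8.
Ancestors of c8: {c1, c10, c12, c13, c15, c2, c4, c5, c6, c7, c8}.
c2 is among them, so fast-forward is possible.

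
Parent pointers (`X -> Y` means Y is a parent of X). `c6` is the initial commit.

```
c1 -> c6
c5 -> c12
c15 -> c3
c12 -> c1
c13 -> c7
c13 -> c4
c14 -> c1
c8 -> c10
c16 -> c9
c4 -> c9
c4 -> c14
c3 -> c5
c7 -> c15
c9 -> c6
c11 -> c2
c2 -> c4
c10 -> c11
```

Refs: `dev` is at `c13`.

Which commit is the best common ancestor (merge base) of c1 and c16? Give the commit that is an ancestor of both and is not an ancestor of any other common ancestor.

c6

Ancestors of c1: {c1, c6}.
Ancestors of c16: {c16, c6, c9}.
Common ancestors: {c6}.
The only common ancestor is c6, so it is the merge base.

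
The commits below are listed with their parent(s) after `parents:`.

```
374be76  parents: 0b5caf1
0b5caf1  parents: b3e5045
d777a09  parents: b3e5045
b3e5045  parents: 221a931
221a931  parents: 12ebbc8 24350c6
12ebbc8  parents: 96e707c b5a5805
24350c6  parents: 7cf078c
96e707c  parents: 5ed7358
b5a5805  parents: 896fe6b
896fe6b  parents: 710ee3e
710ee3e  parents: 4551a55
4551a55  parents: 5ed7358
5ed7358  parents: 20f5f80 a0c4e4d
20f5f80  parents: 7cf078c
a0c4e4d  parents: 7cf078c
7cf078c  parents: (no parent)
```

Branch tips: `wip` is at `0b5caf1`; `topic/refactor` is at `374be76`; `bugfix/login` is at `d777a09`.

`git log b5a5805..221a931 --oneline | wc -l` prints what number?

Reachable from 221a931: {12ebbc8, 20f5f80, 221a931, 24350c6, 4551a55, 5ed7358, 710ee3e, 7cf078c, 896fe6b, 96e707c, a0c4e4d, b5a5805}.
Reachable from b5a5805: {20f5f80, 4551a55, 5ed7358, 710ee3e, 7cf078c, 896fe6b, a0c4e4d, b5a5805}.
In 221a931's history but not b5a5805's: {12ebbc8, 221a931, 24350c6, 96e707c} — 4 commits.

4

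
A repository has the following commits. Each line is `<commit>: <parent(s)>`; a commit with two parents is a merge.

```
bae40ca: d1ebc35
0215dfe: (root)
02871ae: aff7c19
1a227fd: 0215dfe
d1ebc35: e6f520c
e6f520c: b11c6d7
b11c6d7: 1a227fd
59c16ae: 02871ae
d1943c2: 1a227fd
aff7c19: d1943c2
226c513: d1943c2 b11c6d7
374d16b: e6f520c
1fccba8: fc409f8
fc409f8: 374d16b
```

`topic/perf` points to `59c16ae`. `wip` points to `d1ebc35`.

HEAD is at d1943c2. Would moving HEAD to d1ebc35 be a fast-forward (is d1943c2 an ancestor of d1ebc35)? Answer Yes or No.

A fast-forward from d1943c2 to d1ebc35 is possible iff d1943c2 is an ancestor of d1ebc35.
Ancestors of d1ebc35: {0215dfe, 1a227fd, b11c6d7, d1ebc35, e6f520c}.
d1943c2 is not among them, so fast-forward is not possible.

No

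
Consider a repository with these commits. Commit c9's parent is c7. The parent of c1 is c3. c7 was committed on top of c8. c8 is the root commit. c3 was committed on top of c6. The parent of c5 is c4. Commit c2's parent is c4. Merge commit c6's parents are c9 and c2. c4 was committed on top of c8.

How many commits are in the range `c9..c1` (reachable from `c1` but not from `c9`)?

Reachable from c1: {c1, c2, c3, c4, c6, c7, c8, c9}.
Reachable from c9: {c7, c8, c9}.
In c1's history but not c9's: {c1, c2, c3, c4, c6} — 5 commits.

5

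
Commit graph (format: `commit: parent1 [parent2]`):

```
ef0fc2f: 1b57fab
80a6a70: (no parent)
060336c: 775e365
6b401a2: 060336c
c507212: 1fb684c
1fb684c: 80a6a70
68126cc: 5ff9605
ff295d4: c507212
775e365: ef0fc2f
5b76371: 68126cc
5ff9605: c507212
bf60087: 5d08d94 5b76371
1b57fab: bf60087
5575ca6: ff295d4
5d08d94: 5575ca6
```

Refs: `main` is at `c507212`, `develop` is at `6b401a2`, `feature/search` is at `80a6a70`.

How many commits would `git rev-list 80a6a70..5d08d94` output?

5

Reachable from 5d08d94: {1fb684c, 5575ca6, 5d08d94, 80a6a70, c507212, ff295d4}.
Reachable from 80a6a70: {80a6a70}.
In 5d08d94's history but not 80a6a70's: {1fb684c, 5575ca6, 5d08d94, c507212, ff295d4} — 5 commits.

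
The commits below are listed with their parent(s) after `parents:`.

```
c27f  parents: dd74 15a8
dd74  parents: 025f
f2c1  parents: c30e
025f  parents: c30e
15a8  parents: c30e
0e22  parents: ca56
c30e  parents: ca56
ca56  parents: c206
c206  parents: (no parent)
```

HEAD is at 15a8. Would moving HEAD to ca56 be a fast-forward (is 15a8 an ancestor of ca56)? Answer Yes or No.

No

A fast-forward from 15a8 to ca56 is possible iff 15a8 is an ancestor of ca56.
Ancestors of ca56: {c206, ca56}.
15a8 is not among them, so fast-forward is not possible.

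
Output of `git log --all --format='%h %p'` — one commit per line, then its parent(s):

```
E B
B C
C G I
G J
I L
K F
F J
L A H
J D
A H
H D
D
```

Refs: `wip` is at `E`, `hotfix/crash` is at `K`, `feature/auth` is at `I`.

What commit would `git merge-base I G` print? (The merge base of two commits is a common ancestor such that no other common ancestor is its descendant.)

D

Ancestors of I: {A, D, H, I, L}.
Ancestors of G: {D, G, J}.
Common ancestors: {D}.
The only common ancestor is D, so it is the merge base.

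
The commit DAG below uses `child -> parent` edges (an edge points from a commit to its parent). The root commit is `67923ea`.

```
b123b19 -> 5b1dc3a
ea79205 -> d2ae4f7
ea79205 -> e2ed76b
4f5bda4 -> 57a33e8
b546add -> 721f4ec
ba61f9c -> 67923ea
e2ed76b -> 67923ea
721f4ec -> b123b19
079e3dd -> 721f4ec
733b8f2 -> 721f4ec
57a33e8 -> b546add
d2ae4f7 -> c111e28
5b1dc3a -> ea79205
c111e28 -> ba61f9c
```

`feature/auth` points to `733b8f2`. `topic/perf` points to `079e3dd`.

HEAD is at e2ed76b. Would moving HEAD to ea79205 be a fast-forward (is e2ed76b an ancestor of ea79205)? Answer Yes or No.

A fast-forward from e2ed76b to ea79205 is possible iff e2ed76b is an ancestor of ea79205.
Ancestors of ea79205: {67923ea, ba61f9c, c111e28, d2ae4f7, e2ed76b, ea79205}.
e2ed76b is among them, so fast-forward is possible.

Yes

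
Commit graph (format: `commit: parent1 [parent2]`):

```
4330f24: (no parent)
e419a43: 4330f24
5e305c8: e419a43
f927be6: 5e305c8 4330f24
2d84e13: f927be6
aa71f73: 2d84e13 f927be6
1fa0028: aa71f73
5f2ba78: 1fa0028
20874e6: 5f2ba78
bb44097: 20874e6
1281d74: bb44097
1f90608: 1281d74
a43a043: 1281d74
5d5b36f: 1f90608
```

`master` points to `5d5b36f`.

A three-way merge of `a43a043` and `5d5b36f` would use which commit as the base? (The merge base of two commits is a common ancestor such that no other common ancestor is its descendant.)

1281d74

Ancestors of a43a043: {1281d74, 1fa0028, 20874e6, 2d84e13, 4330f24, 5e305c8, 5f2ba78, a43a043, aa71f73, bb44097, e419a43, f927be6}.
Ancestors of 5d5b36f: {1281d74, 1f90608, 1fa0028, 20874e6, 2d84e13, 4330f24, 5d5b36f, 5e305c8, 5f2ba78, aa71f73, bb44097, e419a43, f927be6}.
Common ancestors: {1281d74, 1fa0028, 20874e6, 2d84e13, 4330f24, 5e305c8, 5f2ba78, aa71f73, bb44097, e419a43, f927be6}.
Among these, 1281d74 is not an ancestor of any other common ancestor — it is the merge base.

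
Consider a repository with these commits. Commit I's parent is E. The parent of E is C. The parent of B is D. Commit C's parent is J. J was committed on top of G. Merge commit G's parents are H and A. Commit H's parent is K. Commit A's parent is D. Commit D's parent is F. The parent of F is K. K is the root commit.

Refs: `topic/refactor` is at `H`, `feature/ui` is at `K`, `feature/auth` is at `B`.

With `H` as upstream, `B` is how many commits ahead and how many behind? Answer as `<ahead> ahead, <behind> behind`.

Reachable from B: {B, D, F, K}.
Reachable from H: {H, K}.
Only in B's history (ahead): {B, D, F} — 3.
Only in H's history (behind): {H} — 1.

3 ahead, 1 behind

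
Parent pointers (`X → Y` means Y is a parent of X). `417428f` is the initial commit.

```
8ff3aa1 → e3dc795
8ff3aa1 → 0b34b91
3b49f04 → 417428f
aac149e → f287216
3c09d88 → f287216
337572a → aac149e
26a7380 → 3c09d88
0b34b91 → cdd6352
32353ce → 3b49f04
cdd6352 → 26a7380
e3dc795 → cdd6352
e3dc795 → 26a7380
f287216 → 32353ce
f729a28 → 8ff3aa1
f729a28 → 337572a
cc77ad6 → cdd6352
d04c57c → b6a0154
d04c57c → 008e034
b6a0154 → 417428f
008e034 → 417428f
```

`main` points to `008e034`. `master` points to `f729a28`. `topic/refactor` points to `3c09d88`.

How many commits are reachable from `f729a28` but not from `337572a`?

Reachable from f729a28: {0b34b91, 26a7380, 32353ce, 337572a, 3b49f04, 3c09d88, 417428f, 8ff3aa1, aac149e, cdd6352, e3dc795, f287216, f729a28}.
Reachable from 337572a: {32353ce, 337572a, 3b49f04, 417428f, aac149e, f287216}.
In f729a28's history but not 337572a's: {0b34b91, 26a7380, 3c09d88, 8ff3aa1, cdd6352, e3dc795, f729a28} — 7 commits.

7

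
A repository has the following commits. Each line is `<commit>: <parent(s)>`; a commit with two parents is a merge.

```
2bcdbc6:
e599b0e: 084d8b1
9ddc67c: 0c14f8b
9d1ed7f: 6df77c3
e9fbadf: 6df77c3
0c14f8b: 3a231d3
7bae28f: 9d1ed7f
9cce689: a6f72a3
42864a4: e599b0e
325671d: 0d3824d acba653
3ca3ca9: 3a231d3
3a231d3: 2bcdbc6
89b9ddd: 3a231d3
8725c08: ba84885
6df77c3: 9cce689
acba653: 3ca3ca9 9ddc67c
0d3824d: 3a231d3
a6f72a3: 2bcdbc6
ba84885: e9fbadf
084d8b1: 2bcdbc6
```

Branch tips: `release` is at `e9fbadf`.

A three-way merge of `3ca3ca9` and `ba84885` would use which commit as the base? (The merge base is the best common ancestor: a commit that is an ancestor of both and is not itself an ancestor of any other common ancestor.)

Ancestors of 3ca3ca9: {2bcdbc6, 3a231d3, 3ca3ca9}.
Ancestors of ba84885: {2bcdbc6, 6df77c3, 9cce689, a6f72a3, ba84885, e9fbadf}.
Common ancestors: {2bcdbc6}.
The only common ancestor is 2bcdbc6, so it is the merge base.

2bcdbc6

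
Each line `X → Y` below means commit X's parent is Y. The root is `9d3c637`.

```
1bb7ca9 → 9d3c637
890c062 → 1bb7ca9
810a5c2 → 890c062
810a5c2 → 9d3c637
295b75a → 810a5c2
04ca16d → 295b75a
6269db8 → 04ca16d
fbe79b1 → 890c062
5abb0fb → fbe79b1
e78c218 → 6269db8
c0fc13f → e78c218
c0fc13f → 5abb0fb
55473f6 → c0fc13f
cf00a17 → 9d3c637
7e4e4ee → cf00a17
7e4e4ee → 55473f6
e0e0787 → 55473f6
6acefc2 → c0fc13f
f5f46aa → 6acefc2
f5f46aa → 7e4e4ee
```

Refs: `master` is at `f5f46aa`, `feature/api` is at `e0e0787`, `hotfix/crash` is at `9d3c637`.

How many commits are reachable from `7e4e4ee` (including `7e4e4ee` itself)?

Walking parent pointers from 7e4e4ee: reachable set = {04ca16d, 1bb7ca9, 295b75a, 55473f6, 5abb0fb, 6269db8, 7e4e4ee, 810a5c2, 890c062, 9d3c637, c0fc13f, cf00a17, e78c218, fbe79b1}.
That is 14 commits.

14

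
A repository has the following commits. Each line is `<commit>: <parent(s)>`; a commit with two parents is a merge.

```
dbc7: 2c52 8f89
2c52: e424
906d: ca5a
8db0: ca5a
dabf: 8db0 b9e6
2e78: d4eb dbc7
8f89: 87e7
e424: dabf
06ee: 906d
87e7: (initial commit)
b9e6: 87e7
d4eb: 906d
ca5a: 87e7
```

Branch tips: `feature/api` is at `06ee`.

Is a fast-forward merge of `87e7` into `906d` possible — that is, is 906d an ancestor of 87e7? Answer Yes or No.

A fast-forward from 906d to 87e7 is possible iff 906d is an ancestor of 87e7.
Ancestors of 87e7: {87e7}.
906d is not among them, so fast-forward is not possible.

No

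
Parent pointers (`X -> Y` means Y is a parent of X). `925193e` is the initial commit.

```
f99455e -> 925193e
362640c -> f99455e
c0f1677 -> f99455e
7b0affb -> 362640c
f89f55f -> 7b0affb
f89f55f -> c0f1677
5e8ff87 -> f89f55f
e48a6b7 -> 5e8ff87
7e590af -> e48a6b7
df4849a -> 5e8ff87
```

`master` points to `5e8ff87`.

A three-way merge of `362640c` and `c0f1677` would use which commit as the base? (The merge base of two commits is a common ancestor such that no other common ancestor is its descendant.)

f99455e

Ancestors of 362640c: {362640c, 925193e, f99455e}.
Ancestors of c0f1677: {925193e, c0f1677, f99455e}.
Common ancestors: {925193e, f99455e}.
Among these, f99455e is not an ancestor of any other common ancestor — it is the merge base.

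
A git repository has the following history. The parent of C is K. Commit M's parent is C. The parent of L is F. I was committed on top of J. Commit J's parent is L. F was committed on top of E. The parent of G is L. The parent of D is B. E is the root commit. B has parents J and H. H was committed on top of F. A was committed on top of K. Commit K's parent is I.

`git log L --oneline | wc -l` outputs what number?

Walking parent pointers from L: reachable set = {E, F, L}.
That is 3 commits.

3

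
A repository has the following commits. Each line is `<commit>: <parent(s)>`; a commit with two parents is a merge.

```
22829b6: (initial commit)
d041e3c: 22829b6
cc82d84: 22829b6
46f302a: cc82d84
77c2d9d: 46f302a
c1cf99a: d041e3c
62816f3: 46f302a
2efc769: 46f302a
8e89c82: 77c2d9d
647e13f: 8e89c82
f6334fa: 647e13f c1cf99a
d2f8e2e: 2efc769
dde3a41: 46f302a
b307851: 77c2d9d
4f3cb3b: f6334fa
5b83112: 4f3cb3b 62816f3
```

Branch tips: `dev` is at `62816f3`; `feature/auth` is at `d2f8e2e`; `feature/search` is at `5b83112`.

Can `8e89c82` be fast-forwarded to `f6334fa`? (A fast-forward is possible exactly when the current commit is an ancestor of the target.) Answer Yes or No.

A fast-forward from 8e89c82 to f6334fa is possible iff 8e89c82 is an ancestor of f6334fa.
Ancestors of f6334fa: {22829b6, 46f302a, 647e13f, 77c2d9d, 8e89c82, c1cf99a, cc82d84, d041e3c, f6334fa}.
8e89c82 is among them, so fast-forward is possible.

Yes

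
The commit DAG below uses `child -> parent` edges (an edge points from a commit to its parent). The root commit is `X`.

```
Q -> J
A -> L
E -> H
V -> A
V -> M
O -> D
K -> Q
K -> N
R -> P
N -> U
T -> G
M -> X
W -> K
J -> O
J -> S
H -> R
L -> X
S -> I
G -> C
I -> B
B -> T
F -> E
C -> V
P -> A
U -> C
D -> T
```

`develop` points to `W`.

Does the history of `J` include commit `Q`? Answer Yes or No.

No

Ancestors of J: {A, B, C, D, G, I, J, L, M, O, S, T, V, X}.
Q is not in that set, so it is not an ancestor of J.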